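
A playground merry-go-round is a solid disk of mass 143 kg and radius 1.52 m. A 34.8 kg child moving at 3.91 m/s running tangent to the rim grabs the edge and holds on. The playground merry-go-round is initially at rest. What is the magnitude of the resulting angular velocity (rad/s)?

|ω_f| ≈ 0.842 rad/s

The axle reaction passes through the axle and exerts no torque about it; angular momentum about the axle is conserved through the impact.
I_p = ½(143)(1.52)² = 165.2 kg·m². Taking the sense of the child's angular momentum as positive, L_{child} = m v R = (34.8)(3.91)(1.52) = 206.8 kg·m²/s.
L_i = 0 + 206.8 = 206.8 kg·m²/s.
After sticking, I_f = I_p + m R² = 165.2 + (34.8)(1.52)² = 245.6 kg·m².
ω_f = L_i / I_f = 206.8 / 245.6 = 0.8421 rad/s.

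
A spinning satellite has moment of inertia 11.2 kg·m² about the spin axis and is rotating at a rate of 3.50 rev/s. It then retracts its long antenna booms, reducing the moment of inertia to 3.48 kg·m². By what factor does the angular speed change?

Angular momentum about the spin axis is conserved since the torque about it is zero.
ω₂/ω₁ = I₁/I₂ = 11.20 / 3.480 = 3.218.

ω₂/ω₁ ≈ 3.22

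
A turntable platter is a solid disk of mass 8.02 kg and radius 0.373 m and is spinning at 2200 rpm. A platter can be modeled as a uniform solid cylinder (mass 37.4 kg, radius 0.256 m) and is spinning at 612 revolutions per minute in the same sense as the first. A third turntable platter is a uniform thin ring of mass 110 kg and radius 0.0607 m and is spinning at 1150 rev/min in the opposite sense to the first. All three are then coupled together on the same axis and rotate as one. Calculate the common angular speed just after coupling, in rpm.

No external torque acts about the common axis, so total angular momentum is conserved.
Moments of inertia: I_A = ½(8.02)(0.373)² = 0.5579 kg·m²; I_B = ½(37.4)(0.256)² = 1.226 kg·m²; I_C = (110)(0.0607)² = 0.4053 kg·m².
Taking A's sense as positive: L = (0.5579)(2200) + (1.226)(612) − (0.4053)(1150) = 1511 kg·m²·rpm.
Combined I = 0.5579 + 1.226 + 0.4053 = 2.189 kg·m².
ω_f = L / I = 1511 / 2.189 = 690.5 rpm.

|ω_f| ≈ 691 rpm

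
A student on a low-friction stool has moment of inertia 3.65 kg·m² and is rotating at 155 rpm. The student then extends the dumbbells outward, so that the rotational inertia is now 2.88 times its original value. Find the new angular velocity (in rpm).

ω₂ ≈ 53.8 rpm

Angular momentum about the spin axis is conserved since the torque about it is zero.
I₂ = 2.88 × 3.65 = 10.51 kg·m².
ω₂ = I₁ω₁ / I₂ = (3.650)(155 rpm) / (10.51) = 53.82 rpm.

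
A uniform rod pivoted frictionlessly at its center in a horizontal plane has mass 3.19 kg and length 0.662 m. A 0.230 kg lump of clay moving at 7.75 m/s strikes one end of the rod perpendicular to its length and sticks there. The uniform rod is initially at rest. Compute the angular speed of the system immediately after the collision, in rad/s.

About the pivot the impulsive forces during the collision are internal, so angular momentum about that axis is conserved.
I_p = (1/12)(3.19)(0.662)² = 0.1165 kg·m². Taking the sense of the lump of clay's angular momentum as positive, L_{lump} = m v R = (0.230)(7.75)(0.662/2) = 0.5900 kg·m²/s.
L_i = 0 + 0.5900 = 0.5900 kg·m²/s.
After sticking, I_f = I_p + m R² = 0.1165 + (0.230)(0.662/2)² = 0.1417 kg·m².
ω_f = L_i / I_f = 0.5900 / 0.1417 = 4.164 rad/s.

|ω_f| ≈ 4.16 rad/s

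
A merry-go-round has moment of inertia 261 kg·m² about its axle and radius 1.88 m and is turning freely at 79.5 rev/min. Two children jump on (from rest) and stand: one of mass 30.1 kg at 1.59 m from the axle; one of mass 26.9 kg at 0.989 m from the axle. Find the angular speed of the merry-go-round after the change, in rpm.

ω_f ≈ 57.1 rpm

The added mass arrives with no angular momentum about the axle, and any external torque about the axle is negligible, so the system's angular momentum is conserved.
Added inertia Σmr² = (30.1)(1.59)² + (26.9)(0.989)² = 102.4 kg·m²; I_f = 261.0 + 102.4 = 363.4 kg·m².
ω_f = I_p ω_i / I_f = (261.0)(79.5) / 363.4 = 57.10 rpm.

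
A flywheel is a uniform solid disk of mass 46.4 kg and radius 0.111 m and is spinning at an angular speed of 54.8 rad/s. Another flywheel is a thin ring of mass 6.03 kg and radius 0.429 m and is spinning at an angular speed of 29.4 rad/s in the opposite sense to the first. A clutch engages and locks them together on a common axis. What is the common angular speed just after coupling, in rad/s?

The coupling torques are internal; angular momentum about the shared axis is conserved.
Moments of inertia: I_A = ½(46.4)(0.111)² = 0.2858 kg·m²; I_B = (6.03)(0.429)² = 1.110 kg·m².
Taking A's sense as positive: L = (0.2858)(54.8) − (1.110)(29.4) = -16.96 kg·m²·rad/s.
Combined I = 0.2858 + 1.110 = 1.396 kg·m².
ω_f = L / I = -16.96 / 1.396 = -12.15 rad/s.

|ω_f| ≈ 12.2 rad/s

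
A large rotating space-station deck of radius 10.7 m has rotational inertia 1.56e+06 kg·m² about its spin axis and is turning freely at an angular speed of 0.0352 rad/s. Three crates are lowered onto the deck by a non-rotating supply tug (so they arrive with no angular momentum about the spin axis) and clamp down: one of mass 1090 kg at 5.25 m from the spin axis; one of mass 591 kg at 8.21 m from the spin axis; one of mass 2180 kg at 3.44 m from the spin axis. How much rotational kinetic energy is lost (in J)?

energy lost ≈ 55.8 J

No external torque acts about the spin axis; L_before = L_after.
Added inertia Σmr² = (1090)(5.25)² + (591)(8.21)² + (2180)(3.44)² = 95680 kg·m²; I_f = 1.560e+06 + 95680 = 1.656e+06 kg·m².
ω_f = I_p ω_i / I_f = (1.560e+06)(0.0352) / 1.656e+06 = 0.03317 rad/s.
KE_i = ½(1.560e+06)(0.03520 rad/s)² = 966.5 J; KE_f = ½(1.656e+06)(0.03317)² = 910.6 J.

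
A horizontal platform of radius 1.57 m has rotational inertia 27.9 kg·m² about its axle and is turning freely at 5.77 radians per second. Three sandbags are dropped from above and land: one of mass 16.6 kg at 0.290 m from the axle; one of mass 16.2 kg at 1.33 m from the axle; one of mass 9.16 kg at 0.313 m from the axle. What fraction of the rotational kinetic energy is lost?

The added mass arrives with no angular momentum about the axle, and any external torque about the axle is negligible, so the system's angular momentum is conserved.
Added inertia Σmr² = (16.6)(0.290)² + (16.2)(1.33)² + (9.16)(0.313)² = 30.95 kg·m²; I_f = 27.90 + 30.95 = 58.85 kg·m².
ω_f = I_p ω_i / I_f = (27.90)(5.77) / 58.85 = 2.735 rad/s.
KE_i = ½(27.90)(5.770 rad/s)² = 464.4 J; KE_f = ½(58.85)(2.735)² = 220.2 J.
Fraction lost = 0.5259.

fraction ≈ 0.526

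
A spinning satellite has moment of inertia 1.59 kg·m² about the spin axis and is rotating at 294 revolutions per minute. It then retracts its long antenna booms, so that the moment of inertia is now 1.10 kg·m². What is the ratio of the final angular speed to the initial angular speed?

No external torque acts about the spin axis, so angular momentum is conserved.
ω₂/ω₁ = I₁/I₂ = 1.590 / 1.100 = 1.445.

ω₂/ω₁ ≈ 1.45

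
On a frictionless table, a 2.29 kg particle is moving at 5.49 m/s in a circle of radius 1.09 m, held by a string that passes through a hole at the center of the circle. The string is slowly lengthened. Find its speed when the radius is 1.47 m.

v₂ ≈ 4.07 m/s

Central (radial) force ⇒ zero torque about the center ⇒ m v r is constant.
v₂ = v₁ r₁ / r₂ = (5.49)(1.09) / (1.47) = 4.071 m/s.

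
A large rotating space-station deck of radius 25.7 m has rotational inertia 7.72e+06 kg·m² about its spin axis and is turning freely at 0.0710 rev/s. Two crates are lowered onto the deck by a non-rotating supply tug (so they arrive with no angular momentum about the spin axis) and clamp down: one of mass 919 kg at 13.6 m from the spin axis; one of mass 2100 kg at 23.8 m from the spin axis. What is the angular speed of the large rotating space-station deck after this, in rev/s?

ω_f ≈ 0.0604 rev/s

The added mass arrives with no angular momentum about the spin axis, and any external torque about the spin axis is negligible, so the system's angular momentum is conserved.
Added inertia Σmr² = (919)(13.6)² + (2100)(23.8)² = 1.360e+06 kg·m²; I_f = 7.720e+06 + 1.360e+06 = 9.080e+06 kg·m².
ω_f = I_p ω_i / I_f = (7.720e+06)(0.0710) / 9.080e+06 = 0.06037 rev/s.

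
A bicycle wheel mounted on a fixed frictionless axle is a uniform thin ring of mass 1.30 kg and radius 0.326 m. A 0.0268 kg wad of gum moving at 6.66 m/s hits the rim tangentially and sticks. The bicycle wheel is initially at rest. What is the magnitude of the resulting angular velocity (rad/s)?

|ω_f| ≈ 0.413 rad/s

About the axle the impulsive forces during the collision are internal, so angular momentum about that axis is conserved.
I_p = (1.30)(0.326)² = 0.1382 kg·m². Taking the sense of the wad of gum's angular momentum as positive, L_{wad} = m v R = (0.0268)(6.66)(0.326) = 0.05819 kg·m²/s.
L_i = 0 + 0.05819 = 0.05819 kg·m²/s.
After sticking, I_f = I_p + m R² = 0.1382 + (0.0268)(0.326)² = 0.1410 kg·m².
ω_f = L_i / I_f = 0.05819 / 0.1410 = 0.4127 rad/s.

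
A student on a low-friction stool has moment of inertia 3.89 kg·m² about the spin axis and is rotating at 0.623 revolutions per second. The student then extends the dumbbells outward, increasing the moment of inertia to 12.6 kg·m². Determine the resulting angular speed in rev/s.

ω₂ ≈ 0.192 rev/s

Angular momentum about the spin axis is conserved since the torque about it is zero.
ω₂ = I₁ω₁ / I₂ = (3.890)(0.623 rev/s) / (12.60) = 0.1923 rev/s.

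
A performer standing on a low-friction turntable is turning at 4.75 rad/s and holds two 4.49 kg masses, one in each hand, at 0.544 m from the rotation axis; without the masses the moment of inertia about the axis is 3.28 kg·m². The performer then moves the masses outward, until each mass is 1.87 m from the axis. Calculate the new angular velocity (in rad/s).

No external torque acts about the spin axis, so angular momentum is conserved.
I₁ = 3.28 + 2(4.49)(0.544)² = 5.938 kg·m²; I₂ = 3.28 + 2(4.49)(1.87)² = 34.68 kg·m².
ω₂ = I₁ω₁ / I₂ = (5.938)(4.75 rad/s) / (34.68) = 0.8132 rad/s.

ω₂ ≈ 0.813 rad/s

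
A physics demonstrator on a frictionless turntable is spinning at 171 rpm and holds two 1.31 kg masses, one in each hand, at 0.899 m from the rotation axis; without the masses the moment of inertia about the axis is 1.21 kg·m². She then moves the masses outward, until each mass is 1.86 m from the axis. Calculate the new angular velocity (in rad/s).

Angular momentum about the spin axis is conserved since the torque about it is zero.
I₁ = 1.21 + 2(1.31)(0.899)² = 3.327 kg·m²; I₂ = 1.21 + 2(1.31)(1.86)² = 10.27 kg·m².
ω₂ = I₁ω₁ / I₂ = (3.327)(171 rpm) / (10.27) = 55.38 rpm = 5.800 rad/s.

ω₂ ≈ 5.80 rad/s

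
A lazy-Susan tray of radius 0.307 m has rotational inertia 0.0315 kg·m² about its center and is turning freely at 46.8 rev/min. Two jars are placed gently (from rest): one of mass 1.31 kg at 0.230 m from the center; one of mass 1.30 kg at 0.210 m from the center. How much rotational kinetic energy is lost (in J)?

The added mass arrives with no angular momentum about the center, and any external torque about the center is negligible, so the system's angular momentum is conserved.
Added inertia Σmr² = (1.31)(0.230)² + (1.30)(0.210)² = 0.1266 kg·m²; I_f = 0.03150 + 0.1266 = 0.1581 kg·m².
ω_f = I_p ω_i / I_f = (0.03150)(46.8) / 0.1581 = 9.323 rpm.
KE_i = ½(0.03150)(4.901 rad/s)² = 0.3783 J; KE_f = ½(0.1581)(0.9763)² = 0.07536 J.

energy lost ≈ 0.303 J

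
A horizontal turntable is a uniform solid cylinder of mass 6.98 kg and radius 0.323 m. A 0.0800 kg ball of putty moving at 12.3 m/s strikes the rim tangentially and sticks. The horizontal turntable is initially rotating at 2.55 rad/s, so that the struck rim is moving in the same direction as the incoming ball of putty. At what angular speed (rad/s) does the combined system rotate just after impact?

|ω_f| ≈ 3.35 rad/s

The axle reaction passes through the axle and exerts no torque about it; angular momentum about the axle is conserved through the impact.
I_p = ½(6.98)(0.323)² = 0.3641 kg·m². Taking the sense of the ball of putty's angular momentum as positive, L_{ball} = m v R = (0.0800)(12.3)(0.323) = 0.3178 kg·m²/s.
L_i = +I_p ω_p + m v R = +(0.3641)(2.55) + 0.3178 = 1.246 kg·m²/s.
After sticking, I_f = I_p + m R² = 0.3641 + (0.0800)(0.323)² = 0.3725 kg·m².
ω_f = L_i / I_f = 1.246 / 0.3725 = 3.346 rad/s.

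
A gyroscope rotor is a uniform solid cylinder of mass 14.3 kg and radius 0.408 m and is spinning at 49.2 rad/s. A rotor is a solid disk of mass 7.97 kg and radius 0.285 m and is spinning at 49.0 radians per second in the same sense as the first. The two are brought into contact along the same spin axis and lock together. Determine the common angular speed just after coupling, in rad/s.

No external torque acts about the common axis, so total angular momentum is conserved.
Moments of inertia: I_A = ½(14.3)(0.408)² = 1.190 kg·m²; I_B = ½(7.97)(0.285)² = 0.3237 kg·m².
Taking A's sense as positive: L = (1.190)(49.2) + (0.3237)(49.0) = 74.42 kg·m²·rad/s.
Combined I = 1.190 + 0.3237 = 1.514 kg·m².
ω_f = L / I = 74.42 / 1.514 = 49.16 rad/s.

|ω_f| ≈ 49.2 rad/s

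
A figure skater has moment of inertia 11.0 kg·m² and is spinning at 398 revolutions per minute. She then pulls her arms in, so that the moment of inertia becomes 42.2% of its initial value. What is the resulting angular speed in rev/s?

Angular momentum about the spin axis is conserved since the torque about it is zero.
I₂ = 0.422 × 11.0 = 4.642 kg·m².
ω₂ = I₁ω₁ / I₂ = (11.00)(398 rpm) / (4.642) = 943.1 rpm = 15.72 rev/s.

ω₂ ≈ 15.7 rev/s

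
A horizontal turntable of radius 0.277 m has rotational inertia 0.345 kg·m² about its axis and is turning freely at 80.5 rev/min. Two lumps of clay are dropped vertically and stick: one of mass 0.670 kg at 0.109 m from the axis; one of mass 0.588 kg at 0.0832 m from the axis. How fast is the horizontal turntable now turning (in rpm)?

ω_f ≈ 77.8 rpm

The added mass arrives with no angular momentum about the axis, and any external torque about the axis is negligible, so the system's angular momentum is conserved.
Added inertia Σmr² = (0.670)(0.109)² + (0.588)(0.0832)² = 0.01203 kg·m²; I_f = 0.3450 + 0.01203 = 0.3570 kg·m².
ω_f = I_p ω_i / I_f = (0.3450)(80.5) / 0.3570 = 77.79 rpm.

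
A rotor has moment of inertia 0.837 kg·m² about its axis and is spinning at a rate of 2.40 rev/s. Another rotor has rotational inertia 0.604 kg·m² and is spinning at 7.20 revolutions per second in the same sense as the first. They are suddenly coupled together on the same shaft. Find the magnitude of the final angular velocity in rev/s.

The coupling torques are internal; angular momentum about the shared axis is conserved.
Taking A's sense as positive: L = (0.8370)(2.40) + (0.6040)(7.20) = 6.358 kg·m²·rev/s.
Combined I = 0.8370 + 0.6040 = 1.441 kg·m².
ω_f = L / I = 6.358 / 1.441 = 4.412 rev/s.

|ω_f| ≈ 4.41 rev/s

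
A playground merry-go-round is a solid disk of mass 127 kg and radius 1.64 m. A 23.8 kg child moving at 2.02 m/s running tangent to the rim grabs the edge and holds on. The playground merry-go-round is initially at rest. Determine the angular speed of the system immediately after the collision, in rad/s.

|ω_f| ≈ 0.336 rad/s

About the axle the impulsive forces during the collision are internal, so angular momentum about that axis is conserved.
I_p = ½(127)(1.64)² = 170.8 kg·m². Taking the sense of the child's angular momentum as positive, L_{child} = m v R = (23.8)(2.02)(1.64) = 78.84 kg·m²/s.
L_i = 0 + 78.84 = 78.84 kg·m²/s.
After sticking, I_f = I_p + m R² = 170.8 + (23.8)(1.64)² = 234.8 kg·m².
ω_f = L_i / I_f = 78.84 / 234.8 = 0.3358 rad/s.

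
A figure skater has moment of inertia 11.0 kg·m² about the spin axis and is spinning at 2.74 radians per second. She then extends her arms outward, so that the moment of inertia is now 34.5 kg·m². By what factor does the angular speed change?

ω₂/ω₁ ≈ 0.319

With no external torque about the axis, L is conserved: I₁ω₁ = I₂ω₂.
ω₂/ω₁ = I₁/I₂ = 11.00 / 34.50 = 0.3188.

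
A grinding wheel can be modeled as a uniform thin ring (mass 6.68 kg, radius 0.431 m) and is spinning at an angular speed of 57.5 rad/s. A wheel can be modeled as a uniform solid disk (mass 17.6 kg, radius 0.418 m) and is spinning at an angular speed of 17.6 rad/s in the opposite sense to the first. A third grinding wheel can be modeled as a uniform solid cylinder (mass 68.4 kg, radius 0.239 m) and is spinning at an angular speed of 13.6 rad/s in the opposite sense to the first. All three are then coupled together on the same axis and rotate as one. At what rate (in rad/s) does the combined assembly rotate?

|ω_f| ≈ 3.75 rad/s

No external torque acts about the common axis, so total angular momentum is conserved.
Moments of inertia: I_A = (6.68)(0.431)² = 1.241 kg·m²; I_B = ½(17.6)(0.418)² = 1.538 kg·m²; I_C = ½(68.4)(0.239)² = 1.954 kg·m².
Taking A's sense as positive: L = (1.241)(57.5) − (1.538)(17.6) − (1.954)(13.6) = 17.72 kg·m²·rad/s.
Combined I = 1.241 + 1.538 + 1.954 = 4.732 kg·m².
ω_f = L / I = 17.72 / 4.732 = 3.745 rad/s.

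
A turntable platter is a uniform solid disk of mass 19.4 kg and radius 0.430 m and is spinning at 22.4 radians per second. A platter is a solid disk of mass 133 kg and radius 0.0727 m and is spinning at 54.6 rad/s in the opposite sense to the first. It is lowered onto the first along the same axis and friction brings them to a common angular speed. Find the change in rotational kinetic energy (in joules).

No external torque acts about the common axis, so total angular momentum is conserved.
Moments of inertia: I_A = ½(19.4)(0.430)² = 1.794 kg·m²; I_B = ½(133)(0.0727)² = 0.3515 kg·m².
Taking A's sense as positive: L = (1.794)(22.4) − (0.3515)(54.6) = 20.98 kg·m²·rad/s.
Combined I = 1.794 + 0.3515 = 2.145 kg·m².
ω_f = L / I = 20.98 / 2.145 = 9.783 rad/s.
KE_i = ½ΣIω² = 973.9 J; KE_f = ½(2.145)(9.783)² = 102.6 J.

ΔKE ≈ -871 J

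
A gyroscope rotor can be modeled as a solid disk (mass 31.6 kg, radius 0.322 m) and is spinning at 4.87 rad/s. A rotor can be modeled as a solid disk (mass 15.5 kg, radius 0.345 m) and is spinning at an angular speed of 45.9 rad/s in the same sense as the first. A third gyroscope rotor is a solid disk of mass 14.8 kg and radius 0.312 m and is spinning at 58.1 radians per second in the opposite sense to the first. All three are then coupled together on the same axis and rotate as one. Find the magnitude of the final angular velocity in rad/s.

|ω_f| ≈ 2.58 rad/s

The coupling torques are internal; angular momentum about the shared axis is conserved.
Moments of inertia: I_A = ½(31.6)(0.322)² = 1.638 kg·m²; I_B = ½(15.5)(0.345)² = 0.9224 kg·m²; I_C = ½(14.8)(0.312)² = 0.7203 kg·m².
Taking A's sense as positive: L = (1.638)(4.87) + (0.9224)(45.9) − (0.7203)(58.1) = 8.466 kg·m²·rad/s.
Combined I = 1.638 + 0.9224 + 0.7203 = 3.281 kg·m².
ω_f = L / I = 8.466 / 3.281 = 2.580 rad/s.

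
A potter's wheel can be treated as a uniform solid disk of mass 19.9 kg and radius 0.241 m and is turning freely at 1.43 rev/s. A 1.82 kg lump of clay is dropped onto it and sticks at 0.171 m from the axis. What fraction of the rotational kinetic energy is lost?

The added mass arrives with no angular momentum about the axis, and any external torque about the axis is negligible, so the system's angular momentum is conserved.
I_p = ½(19.9)(0.241)² = 0.5779 kg·m².
Added inertia Σmr² = (1.82)(0.171)² = 0.05322 kg·m²; I_f = 0.5779 + 0.05322 = 0.6311 kg·m².
ω_f = I_p ω_i / I_f = (0.5779)(1.43) / 0.6311 = 1.309 rev/s.
KE_i = ½(0.5779)(8.985 rad/s)² = 23.33 J; KE_f = ½(0.6311)(8.227)² = 21.36 J.
Fraction lost = 0.08432.

fraction ≈ 0.0843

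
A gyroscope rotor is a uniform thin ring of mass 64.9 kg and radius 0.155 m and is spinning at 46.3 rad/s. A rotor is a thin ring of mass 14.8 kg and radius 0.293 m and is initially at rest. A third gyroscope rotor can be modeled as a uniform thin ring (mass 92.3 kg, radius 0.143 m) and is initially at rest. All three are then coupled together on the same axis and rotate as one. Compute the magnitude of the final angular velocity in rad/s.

|ω_f| ≈ 15.3 rad/s

The coupling torques are internal; angular momentum about the shared axis is conserved.
Moments of inertia: I_A = (64.9)(0.155)² = 1.559 kg·m²; I_B = (14.8)(0.293)² = 1.271 kg·m²; I_C = (92.3)(0.143)² = 1.887 kg·m².
Taking A's sense as positive: L = (1.559)(46.3) = 72.19 kg·m²·rad/s.
Combined I = 1.559 + 1.271 + 1.887 = 4.717 kg·m².
ω_f = L / I = 72.19 / 4.717 = 15.30 rad/s.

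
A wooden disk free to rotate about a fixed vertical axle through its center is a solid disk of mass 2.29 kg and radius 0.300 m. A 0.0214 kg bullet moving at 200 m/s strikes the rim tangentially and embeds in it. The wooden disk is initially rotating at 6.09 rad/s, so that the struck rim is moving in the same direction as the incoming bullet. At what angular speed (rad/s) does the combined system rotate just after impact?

About the axle the impulsive forces during the collision are internal, so angular momentum about that axis is conserved.
I_p = ½(2.29)(0.300)² = 0.1030 kg·m². Taking the sense of the bullet's angular momentum as positive, L_{bullet} = m v R = (0.0214)(200)(0.300) = 1.284 kg·m²/s.
L_i = +I_p ω_p + m v R = +(0.1030)(6.09) + 1.284 = 1.912 kg·m²/s.
After sticking, I_f = I_p + m R² = 0.1030 + (0.0214)(0.300)² = 0.1050 kg·m².
ω_f = L_i / I_f = 1.912 / 0.1050 = 18.21 rad/s.

|ω_f| ≈ 18.2 rad/s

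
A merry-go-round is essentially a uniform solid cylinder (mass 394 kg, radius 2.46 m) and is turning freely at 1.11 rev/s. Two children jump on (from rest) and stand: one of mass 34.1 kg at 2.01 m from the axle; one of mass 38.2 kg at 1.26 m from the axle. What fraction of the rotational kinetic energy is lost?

No external torque acts about the axle; L_before = L_after.
I_p = ½(394)(2.46)² = 1192 kg·m².
Added inertia Σmr² = (34.1)(2.01)² + (38.2)(1.26)² = 198.4 kg·m²; I_f = 1192 + 198.4 = 1391 kg·m².
ω_f = I_p ω_i / I_f = (1192)(1.11) / 1391 = 0.9516 rev/s.
KE_i = ½(1192)(6.974 rad/s)² = 28990 J; KE_f = ½(1391)(5.979)² = 24860 J.
Fraction lost = 0.1427.

fraction ≈ 0.143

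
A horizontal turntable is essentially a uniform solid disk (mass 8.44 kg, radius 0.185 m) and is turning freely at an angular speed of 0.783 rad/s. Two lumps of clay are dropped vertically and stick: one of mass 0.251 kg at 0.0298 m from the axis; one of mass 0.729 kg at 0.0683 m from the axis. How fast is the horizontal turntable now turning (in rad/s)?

The added mass arrives with no angular momentum about the axis, and any external torque about the axis is negligible, so the system's angular momentum is conserved.
I_p = ½(8.44)(0.185)² = 0.1444 kg·m².
Added inertia Σmr² = (0.251)(0.0298)² + (0.729)(0.0683)² = 0.003624 kg·m²; I_f = 0.1444 + 0.003624 = 0.1481 kg·m².
ω_f = I_p ω_i / I_f = (0.1444)(0.783) / 0.1481 = 0.7638 rad/s.

ω_f ≈ 0.764 rad/s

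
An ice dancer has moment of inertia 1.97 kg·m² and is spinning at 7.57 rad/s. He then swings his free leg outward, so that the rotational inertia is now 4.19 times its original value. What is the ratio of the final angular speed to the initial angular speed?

With no external torque about the axis, L is conserved: I₁ω₁ = I₂ω₂.
I₂ = 4.19 × 1.97 = 8.254 kg·m².
ω₂/ω₁ = I₁/I₂ = 1.970 / 8.254 = 0.2387.

ω₂/ω₁ ≈ 0.239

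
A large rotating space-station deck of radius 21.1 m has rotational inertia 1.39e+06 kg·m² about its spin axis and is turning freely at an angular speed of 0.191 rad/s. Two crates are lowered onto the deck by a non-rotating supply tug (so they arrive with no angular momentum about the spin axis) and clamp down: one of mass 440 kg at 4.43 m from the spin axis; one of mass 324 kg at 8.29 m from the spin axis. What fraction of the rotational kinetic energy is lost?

No external torque acts about the spin axis; L_before = L_after.
Added inertia Σmr² = (440)(4.43)² + (324)(8.29)² = 30900 kg·m²; I_f = 1.390e+06 + 30900 = 1.421e+06 kg·m².
ω_f = I_p ω_i / I_f = (1.390e+06)(0.191) / 1.421e+06 = 0.1868 rad/s.
KE_i = ½(1.390e+06)(0.1910 rad/s)² = 25350 J; KE_f = ½(1.421e+06)(0.1868)² = 24800 J.
Fraction lost = 0.02175.

fraction ≈ 0.0217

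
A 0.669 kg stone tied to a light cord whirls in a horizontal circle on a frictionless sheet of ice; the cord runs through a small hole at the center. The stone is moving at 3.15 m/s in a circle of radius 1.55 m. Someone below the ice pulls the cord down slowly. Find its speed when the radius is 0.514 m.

v₂ ≈ 9.50 m/s

The only horizontal force on the mass is along the cord (radial), so it exerts no torque about the hole and angular momentum m v r is conserved.
v₂ = v₁ r₁ / r₂ = (3.15)(1.55) / (0.514) = 9.499 m/s.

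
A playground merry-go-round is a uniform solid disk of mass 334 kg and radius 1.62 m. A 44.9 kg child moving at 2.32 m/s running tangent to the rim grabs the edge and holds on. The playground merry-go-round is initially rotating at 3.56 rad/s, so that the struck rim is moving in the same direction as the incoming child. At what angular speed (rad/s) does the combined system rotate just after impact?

|ω_f| ≈ 3.11 rad/s

About the axle the impulsive forces during the collision are internal, so angular momentum about that axis is conserved.
I_p = ½(334)(1.62)² = 438.3 kg·m². Taking the sense of the child's angular momentum as positive, L_{child} = m v R = (44.9)(2.32)(1.62) = 168.8 kg·m²/s.
L_i = +I_p ω_p + m v R = +(438.3)(3.56) + 168.8 = 1729 kg·m²/s.
After sticking, I_f = I_p + m R² = 438.3 + (44.9)(1.62)² = 556.1 kg·m².
ω_f = L_i / I_f = 1729 / 556.1 = 3.109 rad/s.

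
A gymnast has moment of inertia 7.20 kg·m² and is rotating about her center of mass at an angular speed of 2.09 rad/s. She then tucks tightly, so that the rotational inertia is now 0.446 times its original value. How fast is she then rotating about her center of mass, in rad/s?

ω₂ ≈ 4.69 rad/s

Angular momentum about the spin axis is conserved since the torque about it is zero.
I₂ = 0.446 × 7.20 = 3.211 kg·m².
ω₂ = I₁ω₁ / I₂ = (7.200)(2.09 rad/s) / (3.211) = 4.686 rad/s.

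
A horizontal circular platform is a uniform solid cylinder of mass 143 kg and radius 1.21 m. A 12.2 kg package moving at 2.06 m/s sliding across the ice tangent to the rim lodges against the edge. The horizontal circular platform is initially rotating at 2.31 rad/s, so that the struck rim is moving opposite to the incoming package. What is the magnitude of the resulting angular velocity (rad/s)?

About the central axle the impulsive forces during the collision are internal, so angular momentum about that axis is conserved.
I_p = ½(143)(1.21)² = 104.7 kg·m². Taking the sense of the package's angular momentum as positive, L_{package} = m v R = (12.2)(2.06)(1.21) = 30.41 kg·m²/s.
L_i = −I_p ω_p + m v R = −(104.7)(2.31) + 30.41 = -211.4 kg·m²/s.
After sticking, I_f = I_p + m R² = 104.7 + (12.2)(1.21)² = 122.5 kg·m².
ω_f = L_i / I_f = -211.4 / 122.5 = -1.725 rad/s.

|ω_f| ≈ 1.73 rad/s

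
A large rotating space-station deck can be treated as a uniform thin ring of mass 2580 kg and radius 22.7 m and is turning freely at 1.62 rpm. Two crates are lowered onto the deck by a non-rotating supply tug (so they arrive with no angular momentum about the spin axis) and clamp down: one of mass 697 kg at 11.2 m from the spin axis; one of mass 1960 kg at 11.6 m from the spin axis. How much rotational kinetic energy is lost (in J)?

The added mass arrives with no angular momentum about the spin axis, and any external torque about the spin axis is negligible, so the system's angular momentum is conserved.
I_p = (2580)(22.7)² = 1.329e+06 kg·m².
Added inertia Σmr² = (697)(11.2)² + (1960)(11.6)² = 3.512e+05 kg·m²; I_f = 1.329e+06 + 3.512e+05 = 1.681e+06 kg·m².
ω_f = I_p ω_i / I_f = (1.329e+06)(1.62) / 1.681e+06 = 1.281 rpm.
KE_i = ½(1.329e+06)(0.1696 rad/s)² = 19130 J; KE_f = ½(1.681e+06)(0.1342)² = 15130 J.

energy lost ≈ 4000 J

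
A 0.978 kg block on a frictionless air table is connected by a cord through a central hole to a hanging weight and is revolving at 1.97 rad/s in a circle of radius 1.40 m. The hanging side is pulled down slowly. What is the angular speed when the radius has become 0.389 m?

ω₂ ≈ 25.5 rad/s

No torque about the axis ⇒ m r₁² ω₁ = m r₂² ω₂.
ω₂ = ω₁ (r₁/r₂)² = (1.97)(1.40/0.389)² = 25.52 rad/s.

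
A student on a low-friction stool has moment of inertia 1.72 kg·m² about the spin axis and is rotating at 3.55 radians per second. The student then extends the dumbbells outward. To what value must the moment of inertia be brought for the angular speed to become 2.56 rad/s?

I₂ ≈ 2.39 kg·m²

No external torque acts about the spin axis, so angular momentum is conserved.
I₂ = I₁ω₁ / ω₂ = (1.72)(3.55) / (2.56) = 2.385 kg·m².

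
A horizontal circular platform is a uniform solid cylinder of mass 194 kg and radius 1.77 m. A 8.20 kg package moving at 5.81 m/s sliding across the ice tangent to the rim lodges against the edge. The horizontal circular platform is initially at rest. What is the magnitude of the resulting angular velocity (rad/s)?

The axle reaction passes through the central axle and exerts no torque about it; angular momentum about the central axle is conserved through the impact.
I_p = ½(194)(1.77)² = 303.9 kg·m². Taking the sense of the package's angular momentum as positive, L_{package} = m v R = (8.20)(5.81)(1.77) = 84.33 kg·m²/s.
L_i = 0 + 84.33 = 84.33 kg·m²/s.
After sticking, I_f = I_p + m R² = 303.9 + (8.20)(1.77)² = 329.6 kg·m².
ω_f = L_i / I_f = 84.33 / 329.6 = 0.2559 rad/s.

|ω_f| ≈ 0.256 rad/s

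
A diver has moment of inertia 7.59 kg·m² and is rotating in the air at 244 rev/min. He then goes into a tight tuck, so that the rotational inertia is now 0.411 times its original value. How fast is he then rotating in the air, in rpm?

ω₂ ≈ 594 rpm

Angular momentum about the spin axis is conserved since the torque about it is zero.
I₂ = 0.411 × 7.59 = 3.119 kg·m².
ω₂ = I₁ω₁ / I₂ = (7.590)(244 rpm) / (3.119) = 593.7 rpm.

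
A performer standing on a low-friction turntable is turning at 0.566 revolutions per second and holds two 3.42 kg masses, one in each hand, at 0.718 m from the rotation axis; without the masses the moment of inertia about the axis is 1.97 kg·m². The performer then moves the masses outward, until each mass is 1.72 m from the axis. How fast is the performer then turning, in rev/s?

ω₂ ≈ 0.140 rev/s

Angular momentum about the spin axis is conserved since the torque about it is zero.
I₁ = 1.97 + 2(3.42)(0.718)² = 5.496 kg·m²; I₂ = 1.97 + 2(3.42)(1.72)² = 22.21 kg·m².
ω₂ = I₁ω₁ / I₂ = (5.496)(0.566 rev/s) / (22.21) = 0.1401 rev/s.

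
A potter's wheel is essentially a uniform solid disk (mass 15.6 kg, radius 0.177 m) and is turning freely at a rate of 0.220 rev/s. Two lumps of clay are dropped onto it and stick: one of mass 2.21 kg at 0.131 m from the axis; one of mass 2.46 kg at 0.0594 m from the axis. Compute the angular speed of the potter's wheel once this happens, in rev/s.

No external torque acts about the axis; L_before = L_after.
I_p = ½(15.6)(0.177)² = 0.2444 kg·m².
Added inertia Σmr² = (2.21)(0.131)² + (2.46)(0.0594)² = 0.04661 kg·m²; I_f = 0.2444 + 0.04661 = 0.2910 kg·m².
ω_f = I_p ω_i / I_f = (0.2444)(0.220) / 0.2910 = 0.1848 rev/s.

ω_f ≈ 0.185 rev/s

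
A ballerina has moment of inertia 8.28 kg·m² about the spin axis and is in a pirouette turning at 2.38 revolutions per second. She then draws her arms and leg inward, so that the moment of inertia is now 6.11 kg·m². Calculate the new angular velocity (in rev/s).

With no external torque about the axis, L is conserved: I₁ω₁ = I₂ω₂.
ω₂ = I₁ω₁ / I₂ = (8.280)(2.38 rev/s) / (6.110) = 3.225 rev/s.

ω₂ ≈ 3.23 rev/s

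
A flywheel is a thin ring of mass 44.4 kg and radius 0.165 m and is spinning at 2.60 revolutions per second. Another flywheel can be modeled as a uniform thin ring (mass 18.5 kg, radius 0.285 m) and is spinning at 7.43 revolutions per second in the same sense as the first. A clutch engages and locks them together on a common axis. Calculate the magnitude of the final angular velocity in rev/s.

|ω_f| ≈ 5.28 rev/s

No external torque acts about the common axis, so total angular momentum is conserved.
Moments of inertia: I_A = (44.4)(0.165)² = 1.209 kg·m²; I_B = (18.5)(0.285)² = 1.503 kg·m².
Taking A's sense as positive: L = (1.209)(2.60) + (1.503)(7.43) = 14.31 kg·m²·rev/s.
Combined I = 1.209 + 1.503 = 2.711 kg·m².
ω_f = L / I = 14.31 / 2.711 = 5.277 rev/s.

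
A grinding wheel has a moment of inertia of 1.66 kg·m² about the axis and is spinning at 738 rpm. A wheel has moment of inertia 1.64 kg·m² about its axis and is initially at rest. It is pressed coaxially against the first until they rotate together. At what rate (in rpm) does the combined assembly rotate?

|ω_f| ≈ 371 rpm

The coupling torques are internal; angular momentum about the shared axis is conserved.
Taking A's sense as positive: L = (1.660)(738) = 1225 kg·m²·rpm.
Combined I = 1.660 + 1.640 = 3.300 kg·m².
ω_f = L / I = 1225 / 3.300 = 371.2 rpm.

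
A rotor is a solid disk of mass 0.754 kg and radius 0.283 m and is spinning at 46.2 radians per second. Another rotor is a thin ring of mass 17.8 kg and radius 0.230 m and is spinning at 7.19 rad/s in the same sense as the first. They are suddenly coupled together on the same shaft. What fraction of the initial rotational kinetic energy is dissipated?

fraction ≈ 0.394

No external torque acts about the common axis, so total angular momentum is conserved.
Moments of inertia: I_A = ½(0.754)(0.283)² = 0.03019 kg·m²; I_B = (17.8)(0.230)² = 0.9416 kg·m².
Taking A's sense as positive: L = (0.03019)(46.2) + (0.9416)(7.19) = 8.165 kg·m²·rad/s.
Combined I = 0.03019 + 0.9416 = 0.9718 kg·m².
ω_f = L / I = 8.165 / 0.9718 = 8.402 rad/s.
KE_i = ½ΣIω² = 56.56 J; KE_f = ½(0.9718)(8.402)² = 34.30 J.
Fraction dissipated = (KE_i − KE_f)/KE_i = 0.3936.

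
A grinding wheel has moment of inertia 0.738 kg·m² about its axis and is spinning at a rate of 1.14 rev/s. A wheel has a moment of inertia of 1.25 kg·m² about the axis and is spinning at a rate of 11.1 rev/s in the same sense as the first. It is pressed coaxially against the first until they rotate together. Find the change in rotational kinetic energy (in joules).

ΔKE ≈ -909 J

No external torque acts about the common axis, so total angular momentum is conserved.
Taking A's sense as positive: L = (0.7380)(1.14) + (1.250)(11.1) = 14.72 kg·m²·rev/s.
Combined I = 0.7380 + 1.250 = 1.988 kg·m².
ω_f = L / I = 14.72 / 1.988 = 7.403 rev/s.
KE_i = ½ΣIω² = 3059 J; KE_f = ½(1.988)(46.51)² = 2150 J.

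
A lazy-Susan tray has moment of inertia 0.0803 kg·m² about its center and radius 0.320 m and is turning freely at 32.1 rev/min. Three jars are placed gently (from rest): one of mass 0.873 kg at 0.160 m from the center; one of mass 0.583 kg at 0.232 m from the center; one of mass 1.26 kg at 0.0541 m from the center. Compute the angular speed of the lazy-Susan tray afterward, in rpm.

ω_f ≈ 18.7 rpm

The added mass arrives with no angular momentum about the center, and any external torque about the center is negligible, so the system's angular momentum is conserved.
Added inertia Σmr² = (0.873)(0.160)² + (0.583)(0.232)² + (1.26)(0.0541)² = 0.05742 kg·m²; I_f = 0.08030 + 0.05742 = 0.1377 kg·m².
ω_f = I_p ω_i / I_f = (0.08030)(32.1) / 0.1377 = 18.72 rpm.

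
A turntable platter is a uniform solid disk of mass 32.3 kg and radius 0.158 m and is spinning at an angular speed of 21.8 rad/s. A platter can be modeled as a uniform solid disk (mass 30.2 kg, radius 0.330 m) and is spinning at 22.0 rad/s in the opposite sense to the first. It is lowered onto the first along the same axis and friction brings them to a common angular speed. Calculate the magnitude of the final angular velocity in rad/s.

No external torque acts about the common axis, so total angular momentum is conserved.
Moments of inertia: I_A = ½(32.3)(0.158)² = 0.4032 kg·m²; I_B = ½(30.2)(0.330)² = 1.644 kg·m².
Taking A's sense as positive: L = (0.4032)(21.8) − (1.644)(22.0) = -27.39 kg·m²·rad/s.
Combined I = 0.4032 + 1.644 = 2.048 kg·m².
ω_f = L / I = -27.39 / 2.048 = -13.38 rad/s.

|ω_f| ≈ 13.4 rad/s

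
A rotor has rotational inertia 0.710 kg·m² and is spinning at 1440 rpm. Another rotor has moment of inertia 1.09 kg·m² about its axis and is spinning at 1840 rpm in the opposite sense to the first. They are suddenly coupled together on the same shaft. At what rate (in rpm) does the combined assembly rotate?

|ω_f| ≈ 546 rpm

The coupling torques are internal; angular momentum about the shared axis is conserved.
Taking A's sense as positive: L = (0.7100)(1440) − (1.090)(1840) = -983.2 kg·m²·rpm.
Combined I = 0.7100 + 1.090 = 1.800 kg·m².
ω_f = L / I = -983.2 / 1.800 = -546.2 rpm.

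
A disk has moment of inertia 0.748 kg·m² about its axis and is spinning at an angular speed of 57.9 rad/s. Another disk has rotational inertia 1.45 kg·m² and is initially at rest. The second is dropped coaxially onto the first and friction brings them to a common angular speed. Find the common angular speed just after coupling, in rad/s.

|ω_f| ≈ 19.7 rad/s

The coupling torques are internal; angular momentum about the shared axis is conserved.
Taking A's sense as positive: L = (0.7480)(57.9) = 43.31 kg·m²·rad/s.
Combined I = 0.7480 + 1.450 = 2.198 kg·m².
ω_f = L / I = 43.31 / 2.198 = 19.70 rad/s.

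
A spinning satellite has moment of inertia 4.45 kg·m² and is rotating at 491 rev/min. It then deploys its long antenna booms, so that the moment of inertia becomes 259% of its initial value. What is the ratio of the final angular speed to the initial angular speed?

ω₂/ω₁ ≈ 0.386

No external torque acts about the spin axis, so angular momentum is conserved.
I₂ = 2.59 × 4.45 = 11.53 kg·m².
ω₂/ω₁ = I₁/I₂ = 4.450 / 11.53 = 0.3861.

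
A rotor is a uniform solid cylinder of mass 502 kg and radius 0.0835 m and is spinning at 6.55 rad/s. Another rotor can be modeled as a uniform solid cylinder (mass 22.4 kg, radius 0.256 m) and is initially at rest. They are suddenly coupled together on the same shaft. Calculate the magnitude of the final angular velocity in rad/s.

The coupling torques are internal; angular momentum about the shared axis is conserved.
Moments of inertia: I_A = ½(502)(0.0835)² = 1.750 kg·m²; I_B = ½(22.4)(0.256)² = 0.7340 kg·m².
Taking A's sense as positive: L = (1.750)(6.55) = 11.46 kg·m²·rad/s.
Combined I = 1.750 + 0.7340 = 2.484 kg·m².
ω_f = L / I = 11.46 / 2.484 = 4.615 rad/s.

|ω_f| ≈ 4.61 rad/s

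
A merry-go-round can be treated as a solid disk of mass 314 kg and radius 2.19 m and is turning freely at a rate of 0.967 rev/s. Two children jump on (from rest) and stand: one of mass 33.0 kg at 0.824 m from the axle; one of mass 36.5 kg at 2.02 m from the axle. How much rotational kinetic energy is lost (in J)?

energy lost ≈ 2580 J

No external torque acts about the axle; L_before = L_after.
I_p = ½(314)(2.19)² = 753.0 kg·m².
Added inertia Σmr² = (33.0)(0.824)² + (36.5)(2.02)² = 171.3 kg·m²; I_f = 753.0 + 171.3 = 924.3 kg·m².
ω_f = I_p ω_i / I_f = (753.0)(0.967) / 924.3 = 0.7877 rev/s.
KE_i = ½(753.0)(6.076 rad/s)² = 13900 J; KE_f = ½(924.3)(4.950)² = 11320 J.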